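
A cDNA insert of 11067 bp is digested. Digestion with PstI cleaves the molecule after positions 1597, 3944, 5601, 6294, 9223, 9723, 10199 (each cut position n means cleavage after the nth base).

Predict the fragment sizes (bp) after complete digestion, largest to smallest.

Linear molecule, 7 cuts → 8 fragments:
  1597 − 0 = 1597 bp
  3944 − 1597 = 2347 bp
  5601 − 3944 = 1657 bp
  6294 − 5601 = 693 bp
  9223 − 6294 = 2929 bp
  9723 − 9223 = 500 bp
  10199 − 9723 = 476 bp
  11067 − 10199 = 868 bp
Sorted largest to smallest: 2929, 2347, 1657, 1597, 868, 693, 500, 476 bp.

2929, 2347, 1657, 1597, 868, 693, 500, 476 bp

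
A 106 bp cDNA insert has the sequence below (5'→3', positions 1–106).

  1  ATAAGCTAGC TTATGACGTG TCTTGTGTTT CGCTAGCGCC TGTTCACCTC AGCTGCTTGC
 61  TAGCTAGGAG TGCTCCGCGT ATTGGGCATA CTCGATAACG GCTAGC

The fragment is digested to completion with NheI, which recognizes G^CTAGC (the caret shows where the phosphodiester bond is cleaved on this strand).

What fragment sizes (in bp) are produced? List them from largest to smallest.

42, 27, 27, 5, 5 bp

NheI sites (GCTAGC) start at positions 5, 32, 59, 101.
NheI cuts after the first base of each site, so after positions 5, 32, 59, 101.
Linear molecule, 4 cuts → 5 fragments:
  1–5 → 5 bp
  6–32 → 27 bp
  33–59 → 27 bp
  60–101 → 42 bp
  102–106 → 5 bp
Sorted largest to smallest: 42, 27, 27, 5, 5 bp.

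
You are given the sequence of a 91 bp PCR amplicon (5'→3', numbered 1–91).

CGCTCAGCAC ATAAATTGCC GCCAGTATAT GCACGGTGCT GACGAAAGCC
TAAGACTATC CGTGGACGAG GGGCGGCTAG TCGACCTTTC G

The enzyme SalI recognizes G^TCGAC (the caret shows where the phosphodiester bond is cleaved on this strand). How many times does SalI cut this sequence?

1

GTCGAC occurs starting at position 80.
SalI cuts at 1 site.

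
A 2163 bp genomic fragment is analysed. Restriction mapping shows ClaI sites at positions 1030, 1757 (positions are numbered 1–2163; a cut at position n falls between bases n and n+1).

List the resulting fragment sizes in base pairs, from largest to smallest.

1030, 727, 406 bp

Linear molecule, 2 cuts → 3 fragments:
  1030 − 0 = 1030 bp
  1757 − 1030 = 727 bp
  2163 − 1757 = 406 bp
Sorted largest to smallest: 1030, 727, 406 bp.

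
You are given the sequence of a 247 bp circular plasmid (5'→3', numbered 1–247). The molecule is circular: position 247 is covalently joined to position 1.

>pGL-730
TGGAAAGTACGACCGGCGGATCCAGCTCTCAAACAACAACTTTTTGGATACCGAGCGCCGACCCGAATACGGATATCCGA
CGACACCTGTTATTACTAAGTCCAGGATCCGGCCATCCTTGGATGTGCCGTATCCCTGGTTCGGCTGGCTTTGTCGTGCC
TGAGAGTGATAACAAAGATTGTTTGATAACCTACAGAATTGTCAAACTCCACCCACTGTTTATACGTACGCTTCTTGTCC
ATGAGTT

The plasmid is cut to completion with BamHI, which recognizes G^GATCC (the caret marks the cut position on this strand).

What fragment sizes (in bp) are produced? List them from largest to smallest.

BamHI sites (GGATCC) start at positions 18, 105.
BamHI cuts after the first base of each site, so after positions 18, 105.
Circular molecule, 2 cuts → 2 fragments:
  19–105 → 87 bp
  106–247 then 1–18 → 142 + 18 = 160 bp
Sorted largest to smallest: 160, 87 bp.

160, 87 bp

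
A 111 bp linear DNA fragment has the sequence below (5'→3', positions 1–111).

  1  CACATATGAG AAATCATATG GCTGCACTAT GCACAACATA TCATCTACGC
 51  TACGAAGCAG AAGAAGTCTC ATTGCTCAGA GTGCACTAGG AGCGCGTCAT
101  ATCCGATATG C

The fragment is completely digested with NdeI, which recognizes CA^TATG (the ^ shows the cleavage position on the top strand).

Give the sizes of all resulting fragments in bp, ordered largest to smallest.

NdeI sites (CATATG) start at positions 3, 15.
NdeI cuts after base 2 of each site, so after positions 4, 16.
Linear molecule, 2 cuts → 3 fragments:
  1–4 → 4 bp
  5–16 → 12 bp
  17–111 → 95 bp
Sorted largest to smallest: 95, 12, 4 bp.

95, 12, 4 bp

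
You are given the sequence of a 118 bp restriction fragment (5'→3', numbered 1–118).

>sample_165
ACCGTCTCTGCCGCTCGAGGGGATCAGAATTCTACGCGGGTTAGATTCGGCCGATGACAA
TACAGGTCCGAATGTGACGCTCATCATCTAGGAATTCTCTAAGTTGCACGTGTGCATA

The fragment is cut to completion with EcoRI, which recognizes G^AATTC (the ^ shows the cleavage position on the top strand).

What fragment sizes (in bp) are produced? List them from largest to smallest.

65, 27, 26 bp

EcoRI sites (GAATTC) start at positions 27, 92.
EcoRI cuts after the first base of each site, so after positions 27, 92.
Linear molecule, 2 cuts → 3 fragments:
  1–27 → 27 bp
  28–92 → 65 bp
  93–118 → 26 bp
Sorted largest to smallest: 65, 27, 26 bp.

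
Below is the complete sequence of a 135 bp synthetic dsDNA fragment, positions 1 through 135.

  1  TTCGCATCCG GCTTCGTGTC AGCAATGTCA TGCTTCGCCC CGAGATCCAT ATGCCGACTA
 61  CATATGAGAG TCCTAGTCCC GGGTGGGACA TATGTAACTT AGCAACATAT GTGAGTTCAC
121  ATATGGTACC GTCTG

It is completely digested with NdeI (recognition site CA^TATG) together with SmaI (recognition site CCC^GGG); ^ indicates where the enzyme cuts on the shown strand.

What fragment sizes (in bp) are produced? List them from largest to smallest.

49, 18, 17, 14, 14, 13, 10 bp

NdeI sites (CATATG) start at positions 48, 61, 89, 106, 120.
NdeI cuts after base 2 of each site, so after positions 49, 62, 90, 107, 121.
The SmaI site (CCCGGG) starts at position 78.
SmaI cuts after base 3 of each site, so after position 80.
Combined cut positions: 49, 62, 80, 90, 107, 121.
Linear molecule, 6 cuts → 7 fragments:
  1–49 → 49 bp
  50–62 → 13 bp
  63–80 → 18 bp
  81–90 → 10 bp
  91–107 → 17 bp
  108–121 → 14 bp
  122–135 → 14 bp
Sorted largest to smallest: 49, 18, 17, 14, 14, 13, 10 bp.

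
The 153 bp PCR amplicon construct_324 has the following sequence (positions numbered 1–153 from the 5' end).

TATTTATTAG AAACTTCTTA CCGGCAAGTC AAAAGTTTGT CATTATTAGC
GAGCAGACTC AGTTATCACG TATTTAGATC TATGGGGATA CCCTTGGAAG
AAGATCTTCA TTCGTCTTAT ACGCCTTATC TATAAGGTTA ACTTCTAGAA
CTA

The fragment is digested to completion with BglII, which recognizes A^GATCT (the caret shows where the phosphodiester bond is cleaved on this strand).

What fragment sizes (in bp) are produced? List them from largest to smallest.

76, 51, 26 bp

BglII sites (AGATCT) start at positions 76, 102.
BglII cuts after the first base of each site, so after positions 76, 102.
Linear molecule, 2 cuts → 3 fragments:
  1–76 → 76 bp
  77–102 → 26 bp
  103–153 → 51 bp
Sorted largest to smallest: 76, 51, 26 bp.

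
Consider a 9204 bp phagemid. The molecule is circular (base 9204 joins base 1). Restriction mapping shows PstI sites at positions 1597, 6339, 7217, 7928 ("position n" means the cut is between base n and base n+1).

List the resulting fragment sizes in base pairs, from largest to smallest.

4742, 2873, 878, 711 bp

Circular molecule, 4 cuts → 4 fragments:
  6339 − 1597 = 4742 bp
  7217 − 6339 = 878 bp
  7928 − 7217 = 711 bp
  wrap: 9204 − 7928 + 1597 = 2873 bp
Sorted largest to smallest: 4742, 2873, 878, 711 bp.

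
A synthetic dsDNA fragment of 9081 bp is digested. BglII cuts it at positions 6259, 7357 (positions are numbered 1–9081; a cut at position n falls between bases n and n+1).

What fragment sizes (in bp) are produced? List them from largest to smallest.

6259, 1724, 1098 bp

Linear molecule, 2 cuts → 3 fragments:
  6259 − 0 = 6259 bp
  7357 − 6259 = 1098 bp
  9081 − 7357 = 1724 bp
Sorted largest to smallest: 6259, 1724, 1098 bp.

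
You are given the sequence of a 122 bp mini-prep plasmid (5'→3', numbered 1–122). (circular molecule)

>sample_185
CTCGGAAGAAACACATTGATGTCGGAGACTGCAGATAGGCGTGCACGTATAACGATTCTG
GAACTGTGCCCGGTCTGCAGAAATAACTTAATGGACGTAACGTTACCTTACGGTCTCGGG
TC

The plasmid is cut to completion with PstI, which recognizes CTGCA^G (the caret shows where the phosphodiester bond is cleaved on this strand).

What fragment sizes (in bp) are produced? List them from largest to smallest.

76, 46 bp

PstI sites (CTGCAG) start at positions 29, 75.
PstI cuts after base 5 of each site (before the last base), so after positions 33, 79.
Circular molecule, 2 cuts → 2 fragments:
  34–79 → 46 bp
  80–122 then 1–33 → 43 + 33 = 76 bp
Sorted largest to smallest: 76, 46 bp.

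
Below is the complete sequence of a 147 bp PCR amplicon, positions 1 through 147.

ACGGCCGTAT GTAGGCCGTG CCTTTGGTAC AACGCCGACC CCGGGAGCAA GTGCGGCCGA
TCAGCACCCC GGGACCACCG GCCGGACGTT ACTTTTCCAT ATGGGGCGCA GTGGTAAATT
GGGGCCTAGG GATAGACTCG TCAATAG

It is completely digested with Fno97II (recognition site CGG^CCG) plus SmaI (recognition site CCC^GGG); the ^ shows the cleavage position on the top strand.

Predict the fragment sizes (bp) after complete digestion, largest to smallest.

Fno97II sites (CGGCCG) start at positions 2, 54, 79.
Fno97II cuts after base 3 of each site, so after positions 4, 56, 81.
SmaI sites (CCCGGG) start at positions 40, 68.
SmaI cuts after base 3 of each site, so after positions 42, 70.
Combined cut positions: 4, 42, 56, 70, 81.
Linear molecule, 5 cuts → 6 fragments:
  1–4 → 4 bp
  5–42 → 38 bp
  43–56 → 14 bp
  57–70 → 14 bp
  71–81 → 11 bp
  82–147 → 66 bp
Sorted largest to smallest: 66, 38, 14, 14, 11, 4 bp.

66, 38, 14, 14, 11, 4 bp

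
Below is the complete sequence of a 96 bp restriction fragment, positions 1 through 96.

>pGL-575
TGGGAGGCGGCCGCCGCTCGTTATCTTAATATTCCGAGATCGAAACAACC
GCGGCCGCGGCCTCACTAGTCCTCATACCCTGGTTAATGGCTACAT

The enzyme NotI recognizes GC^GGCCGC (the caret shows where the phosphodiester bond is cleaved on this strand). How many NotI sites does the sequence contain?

GCGGCCGC occurs starting at positions 7, 51.
NotI cuts at 2 sites.

2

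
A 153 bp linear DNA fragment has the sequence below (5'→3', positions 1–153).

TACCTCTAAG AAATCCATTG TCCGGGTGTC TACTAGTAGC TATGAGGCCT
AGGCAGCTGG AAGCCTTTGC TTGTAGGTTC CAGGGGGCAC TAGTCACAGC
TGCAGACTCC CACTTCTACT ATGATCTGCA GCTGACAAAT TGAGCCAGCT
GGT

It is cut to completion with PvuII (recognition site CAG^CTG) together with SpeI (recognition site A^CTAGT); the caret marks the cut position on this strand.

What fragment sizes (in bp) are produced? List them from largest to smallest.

33, 32, 32, 24, 17, 10, 5 bp

PvuII sites (CAGCTG) start at positions 54, 97, 129, 146.
PvuII cuts after base 3 of each site, so after positions 56, 99, 131, 148.
SpeI sites (ACTAGT) start at positions 32, 89.
SpeI cuts after the first base of each site, so after positions 32, 89.
Combined cut positions: 32, 56, 89, 99, 131, 148.
Linear molecule, 6 cuts → 7 fragments:
  1–32 → 32 bp
  33–56 → 24 bp
  57–89 → 33 bp
  90–99 → 10 bp
  100–131 → 32 bp
  132–148 → 17 bp
  149–153 → 5 bp
Sorted largest to smallest: 33, 32, 32, 24, 17, 10, 5 bp.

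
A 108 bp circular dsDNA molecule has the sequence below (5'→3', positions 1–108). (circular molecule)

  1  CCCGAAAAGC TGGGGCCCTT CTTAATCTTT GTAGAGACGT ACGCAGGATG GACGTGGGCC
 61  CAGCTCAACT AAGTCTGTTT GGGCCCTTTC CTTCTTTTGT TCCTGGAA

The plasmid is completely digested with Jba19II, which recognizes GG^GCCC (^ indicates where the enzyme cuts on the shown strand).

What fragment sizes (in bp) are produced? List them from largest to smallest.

Jba19II sites (GGGCCC) start at positions 13, 56, 81.
Jba19II cuts after base 2 of each site, so after positions 14, 57, 82.
Circular molecule, 3 cuts → 3 fragments:
  15–57 → 43 bp
  58–82 → 25 bp
  83–108 then 1–14 → 26 + 14 = 40 bp
Sorted largest to smallest: 43, 40, 25 bp.

43, 40, 25 bp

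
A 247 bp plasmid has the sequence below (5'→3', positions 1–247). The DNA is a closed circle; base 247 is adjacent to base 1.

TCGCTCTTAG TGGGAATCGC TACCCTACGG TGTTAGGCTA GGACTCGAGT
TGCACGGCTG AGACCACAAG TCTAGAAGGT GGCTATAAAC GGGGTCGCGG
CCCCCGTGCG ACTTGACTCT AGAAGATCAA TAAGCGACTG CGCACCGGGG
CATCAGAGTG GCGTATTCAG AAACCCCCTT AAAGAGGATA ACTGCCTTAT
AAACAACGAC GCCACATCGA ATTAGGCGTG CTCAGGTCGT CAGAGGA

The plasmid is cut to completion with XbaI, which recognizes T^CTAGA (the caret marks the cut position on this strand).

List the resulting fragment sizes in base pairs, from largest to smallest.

200, 47 bp

XbaI sites (TCTAGA) start at positions 71, 118.
XbaI cuts after the first base of each site, so after positions 71, 118.
Circular molecule, 2 cuts → 2 fragments:
  72–118 → 47 bp
  119–247 then 1–71 → 129 + 71 = 200 bp
Sorted largest to smallest: 200, 47 bp.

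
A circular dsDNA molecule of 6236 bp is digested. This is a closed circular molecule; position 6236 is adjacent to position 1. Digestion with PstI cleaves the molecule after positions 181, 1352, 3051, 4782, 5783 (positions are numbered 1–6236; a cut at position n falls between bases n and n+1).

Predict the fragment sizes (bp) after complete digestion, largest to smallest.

1731, 1699, 1171, 1001, 634 bp

Circular molecule, 5 cuts → 5 fragments:
  1352 − 181 = 1171 bp
  3051 − 1352 = 1699 bp
  4782 − 3051 = 1731 bp
  5783 − 4782 = 1001 bp
  wrap: 6236 − 5783 + 181 = 634 bp
Sorted largest to smallest: 1731, 1699, 1171, 1001, 634 bp.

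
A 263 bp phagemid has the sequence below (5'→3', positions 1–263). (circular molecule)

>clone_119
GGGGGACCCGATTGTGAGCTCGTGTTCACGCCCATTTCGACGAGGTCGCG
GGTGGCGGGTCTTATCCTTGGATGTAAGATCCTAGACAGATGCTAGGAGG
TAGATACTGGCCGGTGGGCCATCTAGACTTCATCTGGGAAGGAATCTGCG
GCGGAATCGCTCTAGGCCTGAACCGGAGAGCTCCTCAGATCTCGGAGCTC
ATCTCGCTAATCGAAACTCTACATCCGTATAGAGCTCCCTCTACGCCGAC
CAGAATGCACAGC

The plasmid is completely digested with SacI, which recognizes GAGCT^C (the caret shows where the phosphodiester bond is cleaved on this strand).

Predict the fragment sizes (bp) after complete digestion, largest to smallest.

SacI sites (GAGCTC) start at positions 16, 178, 195, 232.
SacI cuts after base 5 of each site (before the last base), so after positions 20, 182, 199, 236.
Circular molecule, 4 cuts → 4 fragments:
  21–182 → 162 bp
  183–199 → 17 bp
  200–236 → 37 bp
  237–263 then 1–20 → 27 + 20 = 47 bp
Sorted largest to smallest: 162, 47, 37, 17 bp.

162, 47, 37, 17 bp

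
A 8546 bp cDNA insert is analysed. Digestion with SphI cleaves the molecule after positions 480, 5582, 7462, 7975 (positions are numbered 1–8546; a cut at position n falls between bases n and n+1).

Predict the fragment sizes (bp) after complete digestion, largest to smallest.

Linear molecule, 4 cuts → 5 fragments:
  480 − 0 = 480 bp
  5582 − 480 = 5102 bp
  7462 − 5582 = 1880 bp
  7975 − 7462 = 513 bp
  8546 − 7975 = 571 bp
Sorted largest to smallest: 5102, 1880, 571, 513, 480 bp.

5102, 1880, 571, 513, 480 bp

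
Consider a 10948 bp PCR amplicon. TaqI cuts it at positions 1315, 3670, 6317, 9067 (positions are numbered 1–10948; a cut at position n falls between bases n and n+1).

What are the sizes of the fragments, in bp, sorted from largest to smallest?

2750, 2647, 2355, 1881, 1315 bp

Linear molecule, 4 cuts → 5 fragments:
  1315 − 0 = 1315 bp
  3670 − 1315 = 2355 bp
  6317 − 3670 = 2647 bp
  9067 − 6317 = 2750 bp
  10948 − 9067 = 1881 bp
Sorted largest to smallest: 2750, 2647, 2355, 1881, 1315 bp.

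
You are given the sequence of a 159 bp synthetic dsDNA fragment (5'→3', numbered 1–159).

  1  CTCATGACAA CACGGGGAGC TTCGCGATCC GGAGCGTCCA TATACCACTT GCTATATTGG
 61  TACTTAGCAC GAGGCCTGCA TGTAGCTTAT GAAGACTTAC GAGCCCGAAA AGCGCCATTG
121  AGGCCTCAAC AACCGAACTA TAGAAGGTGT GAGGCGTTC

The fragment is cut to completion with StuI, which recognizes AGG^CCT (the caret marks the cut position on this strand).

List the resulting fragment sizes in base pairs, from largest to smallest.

74, 49, 36 bp

StuI sites (AGGCCT) start at positions 72, 121.
StuI cuts after base 3 of each site, so after positions 74, 123.
Linear molecule, 2 cuts → 3 fragments:
  1–74 → 74 bp
  75–123 → 49 bp
  124–159 → 36 bp
Sorted largest to smallest: 74, 49, 36 bp.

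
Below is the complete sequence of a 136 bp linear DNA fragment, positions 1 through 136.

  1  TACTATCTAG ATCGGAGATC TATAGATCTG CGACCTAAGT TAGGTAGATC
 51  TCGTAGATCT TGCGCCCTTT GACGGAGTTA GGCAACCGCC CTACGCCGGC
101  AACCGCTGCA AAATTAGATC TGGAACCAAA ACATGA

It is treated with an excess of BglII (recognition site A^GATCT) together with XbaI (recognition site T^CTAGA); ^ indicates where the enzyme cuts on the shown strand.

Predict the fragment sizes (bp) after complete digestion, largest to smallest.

BglII sites (AGATCT) start at positions 16, 24, 46, 55, 116.
BglII cuts after the first base of each site, so after positions 16, 24, 46, 55, 116.
The XbaI site (TCTAGA) starts at position 6.
XbaI cuts after the first base of each site, so after position 6.
Combined cut positions: 6, 16, 24, 46, 55, 116.
Linear molecule, 6 cuts → 7 fragments:
  1–6 → 6 bp
  7–16 → 10 bp
  17–24 → 8 bp
  25–46 → 22 bp
  47–55 → 9 bp
  56–116 → 61 bp
  117–136 → 20 bp
Sorted largest to smallest: 61, 22, 20, 10, 9, 8, 6 bp.

61, 22, 20, 10, 9, 8, 6 bp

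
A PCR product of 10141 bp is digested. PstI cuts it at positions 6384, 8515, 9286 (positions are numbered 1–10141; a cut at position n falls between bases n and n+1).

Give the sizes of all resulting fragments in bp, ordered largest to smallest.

6384, 2131, 855, 771 bp

Linear molecule, 3 cuts → 4 fragments:
  6384 − 0 = 6384 bp
  8515 − 6384 = 2131 bp
  9286 − 8515 = 771 bp
  10141 − 9286 = 855 bp
Sorted largest to smallest: 6384, 2131, 855, 771 bp.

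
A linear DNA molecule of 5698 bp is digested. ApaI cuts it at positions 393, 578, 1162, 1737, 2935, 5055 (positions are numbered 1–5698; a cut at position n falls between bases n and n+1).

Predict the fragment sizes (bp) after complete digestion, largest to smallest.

Linear molecule, 6 cuts → 7 fragments:
  393 − 0 = 393 bp
  578 − 393 = 185 bp
  1162 − 578 = 584 bp
  1737 − 1162 = 575 bp
  2935 − 1737 = 1198 bp
  5055 − 2935 = 2120 bp
  5698 − 5055 = 643 bp
Sorted largest to smallest: 2120, 1198, 643, 584, 575, 393, 185 bp.

2120, 1198, 643, 584, 575, 393, 185 bp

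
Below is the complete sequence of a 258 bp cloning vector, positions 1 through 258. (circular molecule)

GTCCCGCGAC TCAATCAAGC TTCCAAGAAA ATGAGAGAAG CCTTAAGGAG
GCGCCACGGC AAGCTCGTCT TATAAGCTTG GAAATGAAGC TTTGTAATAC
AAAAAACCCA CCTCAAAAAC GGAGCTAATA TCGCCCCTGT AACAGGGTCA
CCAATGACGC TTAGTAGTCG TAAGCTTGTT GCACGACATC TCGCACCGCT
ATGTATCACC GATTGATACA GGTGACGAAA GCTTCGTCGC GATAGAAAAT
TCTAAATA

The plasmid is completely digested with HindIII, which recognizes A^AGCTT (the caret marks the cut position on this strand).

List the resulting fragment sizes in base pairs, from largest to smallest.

85, 57, 57, 46, 13 bp

HindIII sites (AAGCTT) start at positions 17, 74, 87, 172, 229.
HindIII cuts after the first base of each site, so after positions 17, 74, 87, 172, 229.
Circular molecule, 5 cuts → 5 fragments:
  18–74 → 57 bp
  75–87 → 13 bp
  88–172 → 85 bp
  173–229 → 57 bp
  230–258 then 1–17 → 29 + 17 = 46 bp
Sorted largest to smallest: 85, 57, 57, 46, 13 bp.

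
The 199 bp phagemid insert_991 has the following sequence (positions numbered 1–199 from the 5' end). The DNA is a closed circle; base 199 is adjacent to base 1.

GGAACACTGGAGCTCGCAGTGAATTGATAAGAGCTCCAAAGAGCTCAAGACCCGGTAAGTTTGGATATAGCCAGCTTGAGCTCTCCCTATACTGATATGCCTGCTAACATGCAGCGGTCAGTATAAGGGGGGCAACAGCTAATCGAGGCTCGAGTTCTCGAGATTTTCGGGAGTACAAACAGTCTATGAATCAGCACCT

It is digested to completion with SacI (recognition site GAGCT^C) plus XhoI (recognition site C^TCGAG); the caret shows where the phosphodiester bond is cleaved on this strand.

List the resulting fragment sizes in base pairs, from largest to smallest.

SacI sites (GAGCTC) start at positions 10, 31, 41, 78.
SacI cuts after base 5 of each site (before the last base), so after positions 14, 35, 45, 82.
XhoI sites (CTCGAG) start at positions 149, 157.
XhoI cuts after the first base of each site, so after positions 149, 157.
Combined cut positions: 14, 35, 45, 82, 149, 157.
Circular molecule, 6 cuts → 6 fragments:
  15–35 → 21 bp
  36–45 → 10 bp
  46–82 → 37 bp
  83–149 → 67 bp
  150–157 → 8 bp
  158–199 then 1–14 → 42 + 14 = 56 bp
Sorted largest to smallest: 67, 56, 37, 21, 10, 8 bp.

67, 56, 37, 21, 10, 8 bp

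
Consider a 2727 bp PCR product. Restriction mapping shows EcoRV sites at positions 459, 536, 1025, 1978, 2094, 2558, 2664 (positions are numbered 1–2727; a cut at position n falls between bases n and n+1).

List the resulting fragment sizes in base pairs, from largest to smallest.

953, 489, 464, 459, 116, 106, 77, 63 bp

Linear molecule, 7 cuts → 8 fragments:
  459 − 0 = 459 bp
  536 − 459 = 77 bp
  1025 − 536 = 489 bp
  1978 − 1025 = 953 bp
  2094 − 1978 = 116 bp
  2558 − 2094 = 464 bp
  2664 − 2558 = 106 bp
  2727 − 2664 = 63 bp
Sorted largest to smallest: 953, 489, 464, 459, 116, 106, 77, 63 bp.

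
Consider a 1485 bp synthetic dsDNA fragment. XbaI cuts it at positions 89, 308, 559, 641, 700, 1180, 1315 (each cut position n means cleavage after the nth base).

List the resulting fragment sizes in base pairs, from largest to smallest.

Linear molecule, 7 cuts → 8 fragments:
  89 − 0 = 89 bp
  308 − 89 = 219 bp
  559 − 308 = 251 bp
  641 − 559 = 82 bp
  700 − 641 = 59 bp
  1180 − 700 = 480 bp
  1315 − 1180 = 135 bp
  1485 − 1315 = 170 bp
Sorted largest to smallest: 480, 251, 219, 170, 135, 89, 82, 59 bp.

480, 251, 219, 170, 135, 89, 82, 59 bp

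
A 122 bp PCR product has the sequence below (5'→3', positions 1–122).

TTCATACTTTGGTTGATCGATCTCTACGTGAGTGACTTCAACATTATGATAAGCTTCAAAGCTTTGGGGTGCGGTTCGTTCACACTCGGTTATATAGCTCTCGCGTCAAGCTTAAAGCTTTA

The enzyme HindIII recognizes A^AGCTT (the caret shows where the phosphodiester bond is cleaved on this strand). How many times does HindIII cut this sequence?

4

AAGCTT occurs starting at positions 51, 59, 108, 115.
HindIII cuts at 4 sites.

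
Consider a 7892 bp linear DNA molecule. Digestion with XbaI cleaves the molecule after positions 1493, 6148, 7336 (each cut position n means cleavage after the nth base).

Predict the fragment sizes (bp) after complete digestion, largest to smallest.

Linear molecule, 3 cuts → 4 fragments:
  1493 − 0 = 1493 bp
  6148 − 1493 = 4655 bp
  7336 − 6148 = 1188 bp
  7892 − 7336 = 556 bp
Sorted largest to smallest: 4655, 1493, 1188, 556 bp.

4655, 1493, 1188, 556 bp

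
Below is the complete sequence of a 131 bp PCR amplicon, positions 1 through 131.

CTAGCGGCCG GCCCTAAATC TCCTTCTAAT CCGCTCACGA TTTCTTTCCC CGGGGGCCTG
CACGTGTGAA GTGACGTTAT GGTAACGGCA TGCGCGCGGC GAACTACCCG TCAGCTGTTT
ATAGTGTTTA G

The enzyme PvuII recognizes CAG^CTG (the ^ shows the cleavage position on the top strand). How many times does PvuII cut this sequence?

1

CAGCTG occurs starting at position 112.
PvuII cuts at 1 site.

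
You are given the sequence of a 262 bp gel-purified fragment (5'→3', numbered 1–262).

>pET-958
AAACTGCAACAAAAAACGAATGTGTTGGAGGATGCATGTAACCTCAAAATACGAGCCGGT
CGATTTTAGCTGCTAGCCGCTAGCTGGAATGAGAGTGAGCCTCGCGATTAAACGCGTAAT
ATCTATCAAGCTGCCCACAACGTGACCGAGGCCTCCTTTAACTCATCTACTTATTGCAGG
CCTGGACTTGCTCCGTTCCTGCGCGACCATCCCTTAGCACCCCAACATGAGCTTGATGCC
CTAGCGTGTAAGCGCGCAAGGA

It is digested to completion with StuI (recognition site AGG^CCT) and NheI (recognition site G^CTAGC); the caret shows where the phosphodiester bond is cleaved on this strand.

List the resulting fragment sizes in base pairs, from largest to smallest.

82, 72, 72, 29, 7 bp

StuI sites (AGGCCT) start at positions 149, 178.
StuI cuts after base 3 of each site, so after positions 151, 180.
NheI sites (GCTAGC) start at positions 72, 79.
NheI cuts after the first base of each site, so after positions 72, 79.
Combined cut positions: 72, 79, 151, 180.
Linear molecule, 4 cuts → 5 fragments:
  1–72 → 72 bp
  73–79 → 7 bp
  80–151 → 72 bp
  152–180 → 29 bp
  181–262 → 82 bp
Sorted largest to smallest: 82, 72, 72, 29, 7 bp.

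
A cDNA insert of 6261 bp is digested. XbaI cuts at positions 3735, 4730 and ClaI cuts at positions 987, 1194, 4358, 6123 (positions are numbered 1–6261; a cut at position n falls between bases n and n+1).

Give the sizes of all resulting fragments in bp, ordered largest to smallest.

Combined cut positions (sorted): 987, 1194, 3735, 4358, 4730, 6123.
Linear molecule, 6 cuts → 7 fragments:
  987 − 0 = 987 bp
  1194 − 987 = 207 bp
  3735 − 1194 = 2541 bp
  4358 − 3735 = 623 bp
  4730 − 4358 = 372 bp
  6123 − 4730 = 1393 bp
  6261 − 6123 = 138 bp
Sorted largest to smallest: 2541, 1393, 987, 623, 372, 207, 138 bp.

2541, 1393, 987, 623, 372, 207, 138 bp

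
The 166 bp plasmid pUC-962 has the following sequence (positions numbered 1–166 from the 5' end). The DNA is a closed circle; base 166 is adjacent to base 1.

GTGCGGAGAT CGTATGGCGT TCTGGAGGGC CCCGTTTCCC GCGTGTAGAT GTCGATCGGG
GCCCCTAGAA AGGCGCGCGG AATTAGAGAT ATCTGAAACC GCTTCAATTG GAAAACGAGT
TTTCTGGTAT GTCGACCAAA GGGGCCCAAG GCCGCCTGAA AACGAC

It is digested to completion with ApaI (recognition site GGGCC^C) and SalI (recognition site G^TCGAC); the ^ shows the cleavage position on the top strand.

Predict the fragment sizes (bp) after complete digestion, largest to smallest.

68, 51, 32, 15 bp

ApaI sites (GGGCCC) start at positions 27, 59, 142.
ApaI cuts after base 5 of each site (before the last base), so after positions 31, 63, 146.
The SalI site (GTCGAC) starts at position 131.
SalI cuts after the first base of each site, so after position 131.
Combined cut positions: 31, 63, 131, 146.
Circular molecule, 4 cuts → 4 fragments:
  32–63 → 32 bp
  64–131 → 68 bp
  132–146 → 15 bp
  147–166 then 1–31 → 20 + 31 = 51 bp
Sorted largest to smallest: 68, 51, 32, 15 bp.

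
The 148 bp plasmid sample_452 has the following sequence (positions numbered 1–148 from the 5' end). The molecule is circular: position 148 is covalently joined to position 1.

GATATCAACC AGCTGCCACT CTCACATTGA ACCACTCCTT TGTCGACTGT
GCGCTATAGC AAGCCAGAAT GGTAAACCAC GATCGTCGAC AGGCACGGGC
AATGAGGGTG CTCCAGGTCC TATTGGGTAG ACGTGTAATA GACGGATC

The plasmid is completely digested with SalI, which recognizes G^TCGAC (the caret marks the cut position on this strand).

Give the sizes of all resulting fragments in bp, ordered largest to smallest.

SalI sites (GTCGAC) start at positions 42, 85.
SalI cuts after the first base of each site, so after positions 42, 85.
Circular molecule, 2 cuts → 2 fragments:
  43–85 → 43 bp
  86–148 then 1–42 → 63 + 42 = 105 bp
Sorted largest to smallest: 105, 43 bp.

105, 43 bp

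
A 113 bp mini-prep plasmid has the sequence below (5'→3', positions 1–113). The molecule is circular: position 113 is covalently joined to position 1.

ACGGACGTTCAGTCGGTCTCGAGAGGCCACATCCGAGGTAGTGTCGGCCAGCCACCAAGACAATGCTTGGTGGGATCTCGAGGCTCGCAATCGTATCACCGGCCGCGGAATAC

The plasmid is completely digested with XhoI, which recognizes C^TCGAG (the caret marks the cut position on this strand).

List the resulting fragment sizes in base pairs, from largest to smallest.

59, 54 bp

XhoI sites (CTCGAG) start at positions 18, 77.
XhoI cuts after the first base of each site, so after positions 18, 77.
Circular molecule, 2 cuts → 2 fragments:
  19–77 → 59 bp
  78–113 then 1–18 → 36 + 18 = 54 bp
Sorted largest to smallest: 59, 54 bp.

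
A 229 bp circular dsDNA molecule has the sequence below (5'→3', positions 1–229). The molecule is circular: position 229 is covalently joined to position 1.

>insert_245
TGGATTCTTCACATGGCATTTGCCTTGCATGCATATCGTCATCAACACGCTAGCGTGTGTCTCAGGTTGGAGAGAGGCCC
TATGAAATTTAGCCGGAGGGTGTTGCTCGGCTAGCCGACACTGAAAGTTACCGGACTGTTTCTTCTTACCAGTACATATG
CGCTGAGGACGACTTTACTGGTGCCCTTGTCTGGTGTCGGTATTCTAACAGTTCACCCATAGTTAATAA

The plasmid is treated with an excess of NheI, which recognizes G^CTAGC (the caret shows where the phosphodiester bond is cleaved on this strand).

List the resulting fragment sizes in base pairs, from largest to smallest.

NheI sites (GCTAGC) start at positions 49, 110.
NheI cuts after the first base of each site, so after positions 49, 110.
Circular molecule, 2 cuts → 2 fragments:
  50–110 → 61 bp
  111–229 then 1–49 → 119 + 49 = 168 bp
Sorted largest to smallest: 168, 61 bp.

168, 61 bp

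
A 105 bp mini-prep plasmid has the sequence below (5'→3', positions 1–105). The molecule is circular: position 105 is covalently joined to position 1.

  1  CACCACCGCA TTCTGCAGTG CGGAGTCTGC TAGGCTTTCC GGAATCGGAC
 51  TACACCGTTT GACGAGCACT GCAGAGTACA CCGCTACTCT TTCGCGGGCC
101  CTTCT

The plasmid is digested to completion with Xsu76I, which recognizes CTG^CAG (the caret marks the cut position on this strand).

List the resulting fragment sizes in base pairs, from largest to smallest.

56, 49 bp

Xsu76I sites (CTGCAG) start at positions 13, 69.
Xsu76I cuts after base 3 of each site, so after positions 15, 71.
Circular molecule, 2 cuts → 2 fragments:
  16–71 → 56 bp
  72–105 then 1–15 → 34 + 15 = 49 bp
Sorted largest to smallest: 56, 49 bp.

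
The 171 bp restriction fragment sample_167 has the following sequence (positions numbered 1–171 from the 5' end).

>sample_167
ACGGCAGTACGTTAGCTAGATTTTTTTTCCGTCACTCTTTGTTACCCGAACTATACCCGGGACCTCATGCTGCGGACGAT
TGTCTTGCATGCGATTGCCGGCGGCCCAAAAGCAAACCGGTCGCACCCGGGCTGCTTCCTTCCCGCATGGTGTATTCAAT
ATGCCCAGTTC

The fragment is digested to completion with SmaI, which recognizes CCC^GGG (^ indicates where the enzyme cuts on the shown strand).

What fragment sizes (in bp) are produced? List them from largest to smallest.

SmaI sites (CCCGGG) start at positions 56, 126.
SmaI cuts after base 3 of each site, so after positions 58, 128.
Linear molecule, 2 cuts → 3 fragments:
  1–58 → 58 bp
  59–128 → 70 bp
  129–171 → 43 bp
Sorted largest to smallest: 70, 58, 43 bp.

70, 58, 43 bp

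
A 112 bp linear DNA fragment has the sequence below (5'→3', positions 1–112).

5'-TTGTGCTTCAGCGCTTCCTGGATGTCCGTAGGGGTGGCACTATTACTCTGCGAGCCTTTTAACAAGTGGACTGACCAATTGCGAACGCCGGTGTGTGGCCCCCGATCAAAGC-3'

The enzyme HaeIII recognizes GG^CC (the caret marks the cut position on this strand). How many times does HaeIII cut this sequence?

1

GGCC occurs starting at position 97.
HaeIII cuts at 1 site.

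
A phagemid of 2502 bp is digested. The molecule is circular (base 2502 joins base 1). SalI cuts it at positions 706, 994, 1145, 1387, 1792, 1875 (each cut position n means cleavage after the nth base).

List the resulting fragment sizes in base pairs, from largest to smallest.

1333, 405, 288, 242, 151, 83 bp

Circular molecule, 6 cuts → 6 fragments:
  994 − 706 = 288 bp
  1145 − 994 = 151 bp
  1387 − 1145 = 242 bp
  1792 − 1387 = 405 bp
  1875 − 1792 = 83 bp
  wrap: 2502 − 1875 + 706 = 1333 bp
Sorted largest to smallest: 1333, 405, 288, 242, 151, 83 bp.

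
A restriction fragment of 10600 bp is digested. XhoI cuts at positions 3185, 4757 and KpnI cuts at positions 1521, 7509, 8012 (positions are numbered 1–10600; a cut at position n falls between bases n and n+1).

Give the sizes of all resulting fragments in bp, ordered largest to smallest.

2752, 2588, 1664, 1572, 1521, 503 bp

Combined cut positions (sorted): 1521, 3185, 4757, 7509, 8012.
Linear molecule, 5 cuts → 6 fragments:
  1521 − 0 = 1521 bp
  3185 − 1521 = 1664 bp
  4757 − 3185 = 1572 bp
  7509 − 4757 = 2752 bp
  8012 − 7509 = 503 bp
  10600 − 8012 = 2588 bp
Sorted largest to smallest: 2752, 2588, 1664, 1572, 1521, 503 bp.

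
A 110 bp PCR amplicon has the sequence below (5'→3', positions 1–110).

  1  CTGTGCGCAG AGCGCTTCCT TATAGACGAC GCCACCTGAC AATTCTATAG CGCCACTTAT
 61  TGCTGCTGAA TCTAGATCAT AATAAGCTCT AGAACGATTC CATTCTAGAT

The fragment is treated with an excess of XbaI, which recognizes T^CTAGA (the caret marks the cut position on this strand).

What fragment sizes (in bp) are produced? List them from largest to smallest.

71, 17, 16, 6 bp

XbaI sites (TCTAGA) start at positions 71, 88, 104.
XbaI cuts after the first base of each site, so after positions 71, 88, 104.
Linear molecule, 3 cuts → 4 fragments:
  1–71 → 71 bp
  72–88 → 17 bp
  89–104 → 16 bp
  105–110 → 6 bp
Sorted largest to smallest: 71, 17, 16, 6 bp.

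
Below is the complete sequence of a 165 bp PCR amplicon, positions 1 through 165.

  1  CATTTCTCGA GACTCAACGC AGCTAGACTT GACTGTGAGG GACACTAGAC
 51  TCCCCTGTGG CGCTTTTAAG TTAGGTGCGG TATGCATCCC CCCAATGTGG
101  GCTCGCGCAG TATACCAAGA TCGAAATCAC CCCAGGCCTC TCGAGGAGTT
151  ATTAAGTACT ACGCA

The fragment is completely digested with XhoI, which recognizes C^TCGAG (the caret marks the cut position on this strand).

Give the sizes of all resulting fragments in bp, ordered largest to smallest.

XhoI sites (CTCGAG) start at positions 6, 140.
XhoI cuts after the first base of each site, so after positions 6, 140.
Linear molecule, 2 cuts → 3 fragments:
  1–6 → 6 bp
  7–140 → 134 bp
  141–165 → 25 bp
Sorted largest to smallest: 134, 25, 6 bp.

134, 25, 6 bp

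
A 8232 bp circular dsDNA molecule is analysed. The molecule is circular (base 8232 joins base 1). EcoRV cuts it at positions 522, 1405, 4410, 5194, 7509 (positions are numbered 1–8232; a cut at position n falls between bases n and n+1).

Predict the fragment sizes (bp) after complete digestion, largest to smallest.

3005, 2315, 1245, 883, 784 bp

Circular molecule, 5 cuts → 5 fragments:
  1405 − 522 = 883 bp
  4410 − 1405 = 3005 bp
  5194 − 4410 = 784 bp
  7509 − 5194 = 2315 bp
  wrap: 8232 − 7509 + 522 = 1245 bp
Sorted largest to smallest: 3005, 2315, 1245, 883, 784 bp.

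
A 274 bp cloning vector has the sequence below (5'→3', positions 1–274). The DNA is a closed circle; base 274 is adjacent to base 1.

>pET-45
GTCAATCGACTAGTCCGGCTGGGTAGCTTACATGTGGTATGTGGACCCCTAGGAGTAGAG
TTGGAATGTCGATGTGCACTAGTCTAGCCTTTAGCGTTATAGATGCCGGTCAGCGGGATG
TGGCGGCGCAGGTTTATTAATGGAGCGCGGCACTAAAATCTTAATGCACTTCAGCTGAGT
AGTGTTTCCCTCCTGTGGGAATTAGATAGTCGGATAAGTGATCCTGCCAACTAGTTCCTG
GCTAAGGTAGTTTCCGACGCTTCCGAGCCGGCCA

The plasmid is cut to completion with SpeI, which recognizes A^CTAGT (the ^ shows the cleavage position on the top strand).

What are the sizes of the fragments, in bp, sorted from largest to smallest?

152, 69, 53 bp

SpeI sites (ACTAGT) start at positions 9, 78, 230.
SpeI cuts after the first base of each site, so after positions 9, 78, 230.
Circular molecule, 3 cuts → 3 fragments:
  10–78 → 69 bp
  79–230 → 152 bp
  231–274 then 1–9 → 44 + 9 = 53 bp
Sorted largest to smallest: 152, 69, 53 bp.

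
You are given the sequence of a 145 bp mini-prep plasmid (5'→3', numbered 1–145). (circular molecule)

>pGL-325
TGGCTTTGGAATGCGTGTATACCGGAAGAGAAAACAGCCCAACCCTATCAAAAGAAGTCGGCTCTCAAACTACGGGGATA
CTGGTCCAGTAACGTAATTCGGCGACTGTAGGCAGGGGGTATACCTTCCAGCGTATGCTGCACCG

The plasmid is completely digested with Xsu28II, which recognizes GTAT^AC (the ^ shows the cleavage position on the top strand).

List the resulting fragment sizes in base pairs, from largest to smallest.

102, 43 bp

Xsu28II sites (GTATAC) start at positions 17, 119.
Xsu28II cuts after base 4 of each site, so after positions 20, 122.
Circular molecule, 2 cuts → 2 fragments:
  21–122 → 102 bp
  123–145 then 1–20 → 23 + 20 = 43 bp
Sorted largest to smallest: 102, 43 bp.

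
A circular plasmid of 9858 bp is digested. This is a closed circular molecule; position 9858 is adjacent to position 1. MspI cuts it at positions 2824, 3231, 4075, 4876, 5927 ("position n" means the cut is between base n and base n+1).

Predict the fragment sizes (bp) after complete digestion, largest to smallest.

Circular molecule, 5 cuts → 5 fragments:
  3231 − 2824 = 407 bp
  4075 − 3231 = 844 bp
  4876 − 4075 = 801 bp
  5927 − 4876 = 1051 bp
  wrap: 9858 − 5927 + 2824 = 6755 bp
Sorted largest to smallest: 6755, 1051, 844, 801, 407 bp.

6755, 1051, 844, 801, 407 bp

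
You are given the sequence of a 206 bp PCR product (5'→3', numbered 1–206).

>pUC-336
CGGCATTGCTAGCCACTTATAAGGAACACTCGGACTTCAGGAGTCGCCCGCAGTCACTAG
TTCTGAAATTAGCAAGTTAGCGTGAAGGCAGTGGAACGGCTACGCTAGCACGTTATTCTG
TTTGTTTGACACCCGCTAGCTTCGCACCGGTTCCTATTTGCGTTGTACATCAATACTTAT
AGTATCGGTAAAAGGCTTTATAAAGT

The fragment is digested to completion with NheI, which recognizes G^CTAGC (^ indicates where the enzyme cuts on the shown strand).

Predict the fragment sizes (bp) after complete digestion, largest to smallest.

NheI sites (GCTAGC) start at positions 8, 104, 135.
NheI cuts after the first base of each site, so after positions 8, 104, 135.
Linear molecule, 3 cuts → 4 fragments:
  1–8 → 8 bp
  9–104 → 96 bp
  105–135 → 31 bp
  136–206 → 71 bp
Sorted largest to smallest: 96, 71, 31, 8 bp.

96, 71, 31, 8 bp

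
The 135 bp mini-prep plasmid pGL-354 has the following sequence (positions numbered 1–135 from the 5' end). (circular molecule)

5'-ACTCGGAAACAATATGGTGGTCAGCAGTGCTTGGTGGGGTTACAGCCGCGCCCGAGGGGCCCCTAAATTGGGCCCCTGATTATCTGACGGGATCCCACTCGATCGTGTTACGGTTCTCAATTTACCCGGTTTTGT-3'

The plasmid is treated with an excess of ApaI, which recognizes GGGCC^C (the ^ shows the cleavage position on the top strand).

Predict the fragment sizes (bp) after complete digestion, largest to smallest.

122, 13 bp

ApaI sites (GGGCCC) start at positions 57, 70.
ApaI cuts after base 5 of each site (before the last base), so after positions 61, 74.
Circular molecule, 2 cuts → 2 fragments:
  62–74 → 13 bp
  75–135 then 1–61 → 61 + 61 = 122 bp
Sorted largest to smallest: 122, 13 bp.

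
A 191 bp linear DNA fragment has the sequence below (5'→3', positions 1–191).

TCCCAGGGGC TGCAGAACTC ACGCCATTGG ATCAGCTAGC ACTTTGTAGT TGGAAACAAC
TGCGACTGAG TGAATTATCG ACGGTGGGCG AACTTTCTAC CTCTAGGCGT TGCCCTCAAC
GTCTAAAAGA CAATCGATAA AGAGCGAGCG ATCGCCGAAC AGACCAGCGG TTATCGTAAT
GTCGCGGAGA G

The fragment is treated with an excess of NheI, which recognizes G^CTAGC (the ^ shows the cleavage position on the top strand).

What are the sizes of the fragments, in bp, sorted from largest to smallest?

156, 35 bp

The NheI site (GCTAGC) starts at position 35.
NheI cuts after the first base of each site, so after position 35.
Linear molecule, 1 cut → 2 fragments:
  1–35 → 35 bp
  36–191 → 156 bp
Sorted largest to smallest: 156, 35 bp.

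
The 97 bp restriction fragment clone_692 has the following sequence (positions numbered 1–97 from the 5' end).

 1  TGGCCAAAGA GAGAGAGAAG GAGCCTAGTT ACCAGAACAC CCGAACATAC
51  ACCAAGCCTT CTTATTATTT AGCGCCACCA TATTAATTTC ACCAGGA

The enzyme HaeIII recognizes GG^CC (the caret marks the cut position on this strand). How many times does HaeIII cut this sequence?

GGCC occurs starting at position 2.
HaeIII cuts at 1 site.

1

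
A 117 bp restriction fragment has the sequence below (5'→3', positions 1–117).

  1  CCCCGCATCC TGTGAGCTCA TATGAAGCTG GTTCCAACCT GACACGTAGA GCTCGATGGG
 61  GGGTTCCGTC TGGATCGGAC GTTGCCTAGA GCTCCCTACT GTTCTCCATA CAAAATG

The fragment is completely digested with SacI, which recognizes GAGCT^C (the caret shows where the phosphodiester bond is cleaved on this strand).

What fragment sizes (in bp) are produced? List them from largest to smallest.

SacI sites (GAGCTC) start at positions 14, 49, 89.
SacI cuts after base 5 of each site (before the last base), so after positions 18, 53, 93.
Linear molecule, 3 cuts → 4 fragments:
  1–18 → 18 bp
  19–53 → 35 bp
  54–93 → 40 bp
  94–117 → 24 bp
Sorted largest to smallest: 40, 35, 24, 18 bp.

40, 35, 24, 18 bp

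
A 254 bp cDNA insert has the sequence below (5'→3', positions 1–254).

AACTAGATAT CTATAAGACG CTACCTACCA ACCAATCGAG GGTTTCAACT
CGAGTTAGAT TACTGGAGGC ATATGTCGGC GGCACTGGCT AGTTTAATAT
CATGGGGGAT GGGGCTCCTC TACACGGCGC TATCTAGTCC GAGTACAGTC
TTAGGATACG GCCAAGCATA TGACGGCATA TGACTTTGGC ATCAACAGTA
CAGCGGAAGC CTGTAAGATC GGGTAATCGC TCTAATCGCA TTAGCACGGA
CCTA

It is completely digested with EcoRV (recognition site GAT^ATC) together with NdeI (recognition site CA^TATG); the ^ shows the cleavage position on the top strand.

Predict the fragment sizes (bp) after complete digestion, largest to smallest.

The EcoRV site (GATATC) starts at position 6.
EcoRV cuts after base 3 of each site, so after position 8.
NdeI sites (CATATG) start at positions 70, 167, 177.
NdeI cuts after base 2 of each site, so after positions 71, 168, 178.
Combined cut positions: 8, 71, 168, 178.
Linear molecule, 4 cuts → 5 fragments:
  1–8 → 8 bp
  9–71 → 63 bp
  72–168 → 97 bp
  169–178 → 10 bp
  179–254 → 76 bp
Sorted largest to smallest: 97, 76, 63, 10, 8 bp.

97, 76, 63, 10, 8 bp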